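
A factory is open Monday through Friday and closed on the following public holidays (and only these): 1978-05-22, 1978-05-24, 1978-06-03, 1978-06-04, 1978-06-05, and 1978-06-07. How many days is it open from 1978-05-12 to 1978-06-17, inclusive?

1978-05-12 is a Friday.
From 1978-05-12 to 1978-06-17 is 37 days inclusive.
37 = 7 × 5 + 2, so there are 5 full weeks plus 2 extra days.
Each full week contributes 5 weekdays (Mon–Fri): 5 × 5 = 25.
The 2 extra days are Friday, Saturday — 1 of them qualifies.
Total: 25 + 1 = 26.
Holidays: 1978-05-22 (Mon); 1978-05-24 (Wed); 1978-06-03 (Sat); 1978-06-04 (Sun); 1978-06-05 (Mon); 1978-06-07 (Wed).
4 of the 6 holidays fall on weekdays; the rest are weekends and were already excluded.
Business days: 26 − 4 = 22.

22 working days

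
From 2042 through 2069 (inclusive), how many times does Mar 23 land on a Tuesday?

4

Day of week of March 23 in each year:
2042: Sun, 2043: Mon, 2044: Wed, 2045: Thu, 2046: Fri, 2047: Sat, 2048: Mon, 2049: Tue ✓, 2050: Wed, 2051: Thu, 2052: Sat, 2053: Sun, 2054: Mon, 2055: Tue ✓, 2056: Thu, 2057: Fri, 2058: Sat, 2059: Sun, 2060: Tue ✓, 2061: Wed, 2062: Thu, 2063: Fri, 2064: Sun, 2065: Mon, 2066: Tue ✓, 2067: Wed, 2068: Fri, 2069: Sat
Tuesdays: 2049, 2055, 2060, 2066.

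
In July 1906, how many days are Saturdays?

1 July 1906 is a Sunday.
The range spans 31 days (inclusive of both endpoints).
31 = 7 × 4 + 3, so there are 4 full weeks plus 3 extra days.
Each full week contributes one Saturday: 4 so far.
The 3 extra days are Sun, Mon, Tue — none qualify.
Total: 4 + 0 = 4.

4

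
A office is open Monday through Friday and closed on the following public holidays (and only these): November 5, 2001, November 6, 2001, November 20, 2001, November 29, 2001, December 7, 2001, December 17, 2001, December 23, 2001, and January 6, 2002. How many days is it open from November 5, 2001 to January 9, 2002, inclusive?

November 5, 2001 is a Monday.
That's 66 days from start to end, counting both.
66 = 7 × 9 + 3, so there are 9 full weeks plus 3 extra days.
Each full week contributes 5 weekdays (Mon–Fri): 9 × 5 = 45.
The 3 extra days are Mon, Tue, Wed — 3 of them qualify.
Total: 45 + 3 = 48.
Holidays: November 5, 2001 (Mon); November 6, 2001 (Tue); November 20, 2001 (Tue); November 29, 2001 (Thu); December 7, 2001 (Fri); December 17, 2001 (Mon); December 23, 2001 (Sun); January 6, 2002 (Sun).
6 of the 8 holidays fall on weekdays; the rest are weekends and were already excluded.
Business days: 48 − 6 = 42.

42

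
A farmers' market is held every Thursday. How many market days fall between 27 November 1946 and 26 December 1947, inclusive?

57

27 November 1946 is a Wednesday.
That's 395 days from start to end, counting both.
395 = 7 × 56 + 3, so there are 56 full weeks plus 3 extra days.
Each full week contributes one Thursday: 56 so far.
The 3 extra days are Wednesday, Thursday, Friday — 1 of them qualifies.
Total: 56 + 1 = 57.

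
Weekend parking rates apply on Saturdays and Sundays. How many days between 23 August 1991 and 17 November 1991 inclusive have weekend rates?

26

23 August 1991 is a Friday.
The range spans 87 days (inclusive of both endpoints).
87 = 7 × 12 + 3, so there are 12 full weeks plus 3 extra days.
Each full week contributes 2 weekend days (Sat, Sun): 12 × 2 = 24.
The 3 extra days are Friday, Saturday, Sunday — 2 of them qualify.
Total: 24 + 2 = 26.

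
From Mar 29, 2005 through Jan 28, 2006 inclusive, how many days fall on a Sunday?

Mar 29, 2005 is a Tuesday.
From Mar 29, 2005 to Jan 28, 2006 is 306 days inclusive.
306 = 7 × 43 + 5, so there are 43 full weeks plus 5 extra days.
Each full week contributes one Sunday: 43 so far.
The 5 extra days are Tuesday, Wednesday, Thursday, Friday, Saturday — none qualify.
Total: 43 + 0 = 43.

43 Sundays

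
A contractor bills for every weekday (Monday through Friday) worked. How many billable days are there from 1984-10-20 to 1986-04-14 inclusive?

386 weekdays

1984-10-20 is a Saturday.
From 1984-10-20 to 1986-04-14 is 542 days inclusive.
542 = 7 × 77 + 3, so there are 77 full weeks plus 3 extra days.
Each full week contributes 5 weekdays (Mon–Fri): 77 × 5 = 385.
The 3 extra days are Saturday, Sunday, Monday — 1 of them qualifies.
Total: 385 + 1 = 386.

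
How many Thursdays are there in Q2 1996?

1 April 1996 is a Monday.
The range spans 91 days (inclusive of both endpoints).
91 = 7 × 13, so the span is exactly 13 full weeks.
Each full week contributes one Thursday: 13 so far.

13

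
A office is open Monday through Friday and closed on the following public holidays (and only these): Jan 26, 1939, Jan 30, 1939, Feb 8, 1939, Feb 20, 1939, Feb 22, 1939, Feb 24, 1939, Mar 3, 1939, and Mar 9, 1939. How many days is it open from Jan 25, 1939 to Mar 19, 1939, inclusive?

30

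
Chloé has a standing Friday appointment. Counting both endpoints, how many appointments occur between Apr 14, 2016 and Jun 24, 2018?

Apr 14, 2016 is a Thursday.
From Apr 14, 2016 to Jun 24, 2018 is 802 days inclusive.
802 = 7 × 114 + 4, so there are 114 full weeks plus 4 extra days.
Each full week contributes one Friday: 114 so far.
The 4 extra days are Thursday, Friday, Saturday, Sunday — 1 of them qualifies.
Total: 114 + 1 = 115.

115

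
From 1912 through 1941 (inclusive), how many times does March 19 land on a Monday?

Day of week of March 19 in each year:
1912: Tue, 1913: Wed, 1914: Thu, 1915: Fri, 1916: Sun, 1917: Mon ✓, 1918: Tue, 1919: Wed, 1920: Fri, 1921: Sat, 1922: Sun, 1923: Mon ✓, 1924: Wed, 1925: Thu, 1926: Fri, 1927: Sat, 1928: Mon ✓, 1929: Tue, 1930: Wed, 1931: Thu, 1932: Sat, 1933: Sun, 1934: Mon ✓, 1935: Tue, 1936: Thu, 1937: Fri, 1938: Sat, 1939: Sun, 1940: Tue, 1941: Wed
Mondays: 1917, 1923, 1928, 1934.

4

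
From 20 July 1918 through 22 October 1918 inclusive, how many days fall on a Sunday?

20 July 1918 is a Saturday.
That's 95 days from start to end, counting both.
95 = 7 × 13 + 4, so there are 13 full weeks plus 4 extra days.
Each full week contributes one Sunday: 13 so far.
The 4 extra days are Sat, Sun, Mon, Tue — 1 of them qualifies.
Total: 13 + 1 = 14.

14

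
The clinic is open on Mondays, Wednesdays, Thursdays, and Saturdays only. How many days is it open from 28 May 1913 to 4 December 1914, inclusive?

318

28 May 1913 is a Wednesday.
That's 556 days from start to end, counting both.
556 = 7 × 79 + 3, so there are 79 full weeks plus 3 extra days.
Each full week contributes 4 days from the set (Mon, Wed, Thu, Sat): 79 × 4 = 316.
The 3 extra days are Wednesday, Thursday, Friday — 2 of them qualify.
Total: 316 + 2 = 318.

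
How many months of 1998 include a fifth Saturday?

4

A month has five Saturdays exactly when Saturday falls within its first (length − 28) days.
Jan: 31 days, starts Thu → 5 of Thu, Fri, Sat ✓
Feb: 28 days, starts Sun → 5 of (none)
Mar: 31 days, starts Sun → 5 of Sun, Mon, Tue
Apr: 30 days, starts Wed → 5 of Wed, Thu
May: 31 days, starts Fri → 5 of Fri, Sat, Sun ✓
Jun: 30 days, starts Mon → 5 of Mon, Tue
Jul: 31 days, starts Wed → 5 of Wed, Thu, Fri
Aug: 31 days, starts Sat → 5 of Sat, Sun, Mon ✓
Sep: 30 days, starts Tue → 5 of Tue, Wed
Oct: 31 days, starts Thu → 5 of Thu, Fri, Sat ✓
Nov: 30 days, starts Sun → 5 of Sun, Mon
Dec: 31 days, starts Tue → 5 of Tue, Wed, Thu
Months with five Saturdays: Jan, May, Aug, Oct.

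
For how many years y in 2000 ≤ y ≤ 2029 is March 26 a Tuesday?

4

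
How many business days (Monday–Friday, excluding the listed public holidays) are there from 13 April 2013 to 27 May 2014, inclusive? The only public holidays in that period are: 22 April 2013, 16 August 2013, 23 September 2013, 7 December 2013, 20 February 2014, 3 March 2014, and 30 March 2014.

287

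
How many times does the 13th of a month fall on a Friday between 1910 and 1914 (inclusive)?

9

Friday-the-13ths by year:
1910: May
1911: Jan, Oct
1912: Sep, Dec
1913: Jun
1914: Feb, Mar, Nov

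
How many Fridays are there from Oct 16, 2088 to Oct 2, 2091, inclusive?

154

Oct 16, 2088 is a Saturday.
The range spans 1082 days (inclusive of both endpoints).
1082 = 7 × 154 + 4, so there are 154 full weeks plus 4 extra days.
Each full week contributes one Friday: 154 so far.
The 4 extra days are Saturday, Sunday, Monday, Tuesday — none qualify.
Total: 154 + 0 = 154.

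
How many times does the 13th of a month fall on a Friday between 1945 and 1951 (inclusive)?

12

Friday-the-13ths by year:
1945: Apr, Jul
1946: Sep, Dec
1947: Jun
1948: Feb, Aug
1949: May
1950: Jan, Oct
1951: Apr, Jul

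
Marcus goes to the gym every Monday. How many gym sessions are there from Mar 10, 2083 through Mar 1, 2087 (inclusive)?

207

Mar 10, 2083 is a Wednesday.
The range spans 1453 days (inclusive of both endpoints).
1453 = 7 × 207 + 4, so there are 207 full weeks plus 4 extra days.
Each full week contributes one Monday: 207 so far.
The 4 extra days are Wed, Thu, Fri, Sat — none qualify.
Total: 207 + 0 = 207.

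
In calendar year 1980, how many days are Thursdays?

52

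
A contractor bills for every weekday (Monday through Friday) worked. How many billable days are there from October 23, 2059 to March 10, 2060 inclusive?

October 23, 2059 is a Thursday.
From October 23, 2059 to March 10, 2060 is 140 days inclusive.
140 = 7 × 20, so the span is exactly 20 full weeks.
Each full week contributes 5 weekdays (Mon–Fri): 20 × 5 = 100.
Total: 100.

100 weekdays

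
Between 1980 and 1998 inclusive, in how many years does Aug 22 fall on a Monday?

Day of week of August 22 in each year:
1980: Fri, 1981: Sat, 1982: Sun, 1983: Mon ✓, 1984: Wed, 1985: Thu, 1986: Fri, 1987: Sat, 1988: Mon ✓, 1989: Tue, 1990: Wed, 1991: Thu, 1992: Sat, 1993: Sun, 1994: Mon ✓, 1995: Tue, 1996: Thu, 1997: Fri, 1998: Sat
Mondays: 1983, 1988, 1994.

3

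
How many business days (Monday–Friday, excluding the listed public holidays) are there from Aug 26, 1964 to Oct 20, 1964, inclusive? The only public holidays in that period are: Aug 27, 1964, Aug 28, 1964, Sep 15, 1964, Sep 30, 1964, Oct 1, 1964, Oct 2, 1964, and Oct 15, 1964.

33

Aug 26, 1964 is a Wednesday.
The range spans 56 days (inclusive of both endpoints).
56 = 7 × 8, so the span is exactly 8 full weeks.
Each full week contributes 5 weekdays (Mon–Fri): 8 × 5 = 40.
Holidays: Aug 27, 1964 (Thu); Aug 28, 1964 (Fri); Sep 15, 1964 (Tue); Sep 30, 1964 (Wed); Oct 1, 1964 (Thu); Oct 2, 1964 (Fri); Oct 15, 1964 (Thu).
All 7 holidays fall on weekdays, so subtract 7.
Business days: 40 − 7 = 33.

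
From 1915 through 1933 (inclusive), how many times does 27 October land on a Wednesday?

3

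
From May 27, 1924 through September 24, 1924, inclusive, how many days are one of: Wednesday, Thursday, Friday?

May 27, 1924 is a Tuesday.
The range spans 121 days (inclusive of both endpoints).
121 = 7 × 17 + 2, so there are 17 full weeks plus 2 extra days.
Each full week contributes 3 days from the set (Wed, Thu, Fri): 17 × 3 = 51.
The 2 extra days are Tue, Wed — 1 of them qualifies.
Total: 51 + 1 = 52.

52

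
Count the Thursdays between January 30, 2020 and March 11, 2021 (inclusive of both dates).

January 30, 2020 is a Thursday.
From January 30, 2020 to March 11, 2021 is 407 days inclusive.
407 = 7 × 58 + 1, so there are 58 full weeks plus 1 extra day.
Each full week contributes one Thursday: 58 so far.
The 1 extra day is Thu — 1 of them qualifies.
Total: 58 + 1 = 59.

59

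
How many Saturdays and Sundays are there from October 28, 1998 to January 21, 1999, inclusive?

October 28, 1998 is a Wednesday.
The range spans 86 days (inclusive of both endpoints).
86 = 7 × 12 + 2, so there are 12 full weeks plus 2 extra days.
Each full week contributes 2 weekend days (Sat, Sun): 12 × 2 = 24.
The 2 extra days are Wed, Thu — none qualify.
Total: 24 + 0 = 24.

24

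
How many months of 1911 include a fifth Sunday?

5

A month has five Sundays exactly when Sunday falls within its first (length − 28) days.
Jan: 31 days, starts Sun → 5 of Sun, Mon, Tue ✓
Feb: 28 days, starts Wed → 5 of (none)
Mar: 31 days, starts Wed → 5 of Wed, Thu, Fri
Apr: 30 days, starts Sat → 5 of Sat, Sun ✓
May: 31 days, starts Mon → 5 of Mon, Tue, Wed
Jun: 30 days, starts Thu → 5 of Thu, Fri
Jul: 31 days, starts Sat → 5 of Sat, Sun, Mon ✓
Aug: 31 days, starts Tue → 5 of Tue, Wed, Thu
Sep: 30 days, starts Fri → 5 of Fri, Sat
Oct: 31 days, starts Sun → 5 of Sun, Mon, Tue ✓
Nov: 30 days, starts Wed → 5 of Wed, Thu
Dec: 31 days, starts Fri → 5 of Fri, Sat, Sun ✓
Months with five Sundays: Jan, Apr, Jul, Oct, Dec.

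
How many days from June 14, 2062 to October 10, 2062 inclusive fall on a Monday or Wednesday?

June 14, 2062 is a Wednesday.
That's 119 days from start to end, counting both.
119 = 7 × 17, so the span is exactly 17 full weeks.
Each full week contributes 2 days from the set (Mon, Wed): 17 × 2 = 34.

34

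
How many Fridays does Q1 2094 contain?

13

2094-01-01 is a Friday.
That's 90 days from start to end, counting both.
90 = 7 × 12 + 6, so there are 12 full weeks plus 6 extra days.
Each full week contributes one Friday: 12 so far.
The 6 extra days are Friday, Saturday, Sunday, Monday, Tuesday, Wednesday — 1 of them qualifies.
Total: 12 + 1 = 13.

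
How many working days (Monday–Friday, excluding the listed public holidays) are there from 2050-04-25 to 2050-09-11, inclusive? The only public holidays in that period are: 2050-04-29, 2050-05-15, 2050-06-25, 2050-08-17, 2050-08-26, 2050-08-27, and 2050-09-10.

97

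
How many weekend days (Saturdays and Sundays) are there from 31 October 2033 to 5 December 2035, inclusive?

31 October 2033 is a Monday.
The range spans 766 days (inclusive of both endpoints).
766 = 7 × 109 + 3, so there are 109 full weeks plus 3 extra days.
Each full week contributes 2 weekend days (Sat, Sun): 109 × 2 = 218.
The 3 extra days are Mon, Tue, Wed — none qualify.
Total: 218 + 0 = 218.

218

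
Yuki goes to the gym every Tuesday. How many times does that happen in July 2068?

5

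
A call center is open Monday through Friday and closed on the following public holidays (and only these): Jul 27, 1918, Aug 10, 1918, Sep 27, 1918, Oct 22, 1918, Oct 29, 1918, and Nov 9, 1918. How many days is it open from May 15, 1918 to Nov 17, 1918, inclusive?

130

May 15, 1918 is a Wednesday.
From May 15, 1918 to Nov 17, 1918 is 187 days inclusive.
187 = 7 × 26 + 5, so there are 26 full weeks plus 5 extra days.
Each full week contributes 5 weekdays (Mon–Fri): 26 × 5 = 130.
The 5 extra days are Wed, Thu, Fri, Sat, Sun — 3 of them qualify.
Total: 130 + 3 = 133.
Holidays: Jul 27, 1918 (Sat); Aug 10, 1918 (Sat); Sep 27, 1918 (Fri); Oct 22, 1918 (Tue); Oct 29, 1918 (Tue); Nov 9, 1918 (Sat).
3 of the 6 holidays fall on weekdays; the rest are weekends and were already excluded.
Business days: 133 − 3 = 130.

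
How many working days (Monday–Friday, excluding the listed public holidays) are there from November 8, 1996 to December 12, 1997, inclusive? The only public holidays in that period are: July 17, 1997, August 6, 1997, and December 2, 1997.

November 8, 1996 is a Friday.
From November 8, 1996 to December 12, 1997 is 400 days inclusive.
400 = 7 × 57 + 1, so there are 57 full weeks plus 1 extra day.
Each full week contributes 5 weekdays (Mon–Fri): 57 × 5 = 285.
The 1 extra day is Fri — 1 of them qualifies.
Total: 285 + 1 = 286.
Holidays: July 17, 1997 (Thu); August 6, 1997 (Wed); December 2, 1997 (Tue).
All 3 holidays fall on weekdays, so subtract 3.
Business days: 286 − 3 = 283.

283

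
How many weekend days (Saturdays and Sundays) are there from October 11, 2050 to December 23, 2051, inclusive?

October 11, 2050 is a Tuesday.
The range spans 439 days (inclusive of both endpoints).
439 = 7 × 62 + 5, so there are 62 full weeks plus 5 extra days.
Each full week contributes 2 weekend days (Sat, Sun): 62 × 2 = 124.
The 5 extra days are Tue, Wed, Thu, Fri, Sat — 1 of them qualifies.
Total: 124 + 1 = 125.

125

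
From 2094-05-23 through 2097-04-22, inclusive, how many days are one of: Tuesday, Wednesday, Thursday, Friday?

608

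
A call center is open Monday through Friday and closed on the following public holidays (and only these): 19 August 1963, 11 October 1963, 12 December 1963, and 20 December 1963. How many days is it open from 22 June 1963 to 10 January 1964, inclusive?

22 June 1963 is a Saturday.
That's 203 days from start to end, counting both.
203 = 7 × 29, so the span is exactly 29 full weeks.
Each full week contributes 5 weekdays (Mon–Fri): 29 × 5 = 145.
Total: 145.
Holidays: 19 August 1963 (Mon); 11 October 1963 (Fri); 12 December 1963 (Thu); 20 December 1963 (Fri).
All 4 holidays fall on weekdays, so subtract 4.
Business days: 145 − 4 = 141.

141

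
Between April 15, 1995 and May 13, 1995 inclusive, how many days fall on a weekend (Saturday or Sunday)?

April 15, 1995 is a Saturday.
From April 15, 1995 to May 13, 1995 is 29 days inclusive.
29 = 7 × 4 + 1, so there are 4 full weeks plus 1 extra day.
Each full week contributes 2 weekend days (Sat, Sun): 4 × 2 = 8.
The 1 extra day is Saturday — 1 of them qualifies.
Total: 8 + 1 = 9.

9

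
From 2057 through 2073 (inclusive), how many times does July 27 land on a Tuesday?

2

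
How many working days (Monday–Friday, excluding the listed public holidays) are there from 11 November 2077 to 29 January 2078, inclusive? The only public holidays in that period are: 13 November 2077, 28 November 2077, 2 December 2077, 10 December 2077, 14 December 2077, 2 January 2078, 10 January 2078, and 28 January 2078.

11 November 2077 is a Thursday.
That's 80 days from start to end, counting both.
80 = 7 × 11 + 3, so there are 11 full weeks plus 3 extra days.
Each full week contributes 5 weekdays (Mon–Fri): 11 × 5 = 55.
The 3 extra days are Thu, Fri, Sat — 2 of them qualify.
Total: 55 + 2 = 57.
Holidays: 13 November 2077 (Sat); 28 November 2077 (Sun); 2 December 2077 (Thu); 10 December 2077 (Fri); 14 December 2077 (Tue); 2 January 2078 (Sun); 10 January 2078 (Mon); 28 January 2078 (Fri).
5 of the 8 holidays fall on weekdays; the rest are weekends and were already excluded.
Business days: 57 − 5 = 52.

52 working days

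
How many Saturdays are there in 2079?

52

Jan 1, 2079 is a Sunday.
From Jan 1, 2079 to Dec 31, 2079 is 365 days inclusive.
365 = 7 × 52 + 1, so there are 52 full weeks plus 1 extra day.
Each full week contributes one Saturday: 52 so far.
The 1 extra day is Sunday — none qualify.
Total: 52 + 0 = 52.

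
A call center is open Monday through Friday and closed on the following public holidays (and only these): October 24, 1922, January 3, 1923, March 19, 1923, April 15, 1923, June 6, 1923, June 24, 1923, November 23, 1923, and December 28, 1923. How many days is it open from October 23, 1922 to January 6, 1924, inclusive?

309

October 23, 1922 is a Monday.
That's 441 days from start to end, counting both.
441 = 7 × 63, so the span is exactly 63 full weeks.
Each full week contributes 5 weekdays (Mon–Fri): 63 × 5 = 315.
Total: 315.
Holidays: October 24, 1922 (Tue); January 3, 1923 (Wed); March 19, 1923 (Mon); April 15, 1923 (Sun); June 6, 1923 (Wed); June 24, 1923 (Sun); November 23, 1923 (Fri); December 28, 1923 (Fri).
6 of the 8 holidays fall on weekdays; the rest are weekends and were already excluded.
Business days: 315 − 6 = 309.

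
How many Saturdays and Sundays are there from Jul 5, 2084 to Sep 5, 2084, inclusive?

18

Jul 5, 2084 is a Wednesday.
The range spans 63 days (inclusive of both endpoints).
63 = 7 × 9, so the span is exactly 9 full weeks.
Each full week contributes 2 weekend days (Sat, Sun): 9 × 2 = 18.
Total: 18.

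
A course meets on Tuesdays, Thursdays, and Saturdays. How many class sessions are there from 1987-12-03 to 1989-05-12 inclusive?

1987-12-03 is a Thursday.
The range spans 527 days (inclusive of both endpoints).
527 = 7 × 75 + 2, so there are 75 full weeks plus 2 extra days.
Each full week contributes 3 days from the set (Tue, Thu, Sat): 75 × 3 = 225.
The 2 extra days are Thu, Fri — 1 of them qualifies.
Total: 225 + 1 = 226.

226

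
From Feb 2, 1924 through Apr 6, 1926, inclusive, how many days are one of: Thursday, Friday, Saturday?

340

Feb 2, 1924 is a Saturday.
From Feb 2, 1924 to Apr 6, 1926 is 795 days inclusive.
795 = 7 × 113 + 4, so there are 113 full weeks plus 4 extra days.
Each full week contributes 3 days from the set (Thu, Fri, Sat): 113 × 3 = 339.
The 4 extra days are Sat, Sun, Mon, Tue — 1 of them qualifies.
Total: 339 + 1 = 340.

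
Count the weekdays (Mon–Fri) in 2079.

Jan 1, 2079 is a Sunday.
From Jan 1, 2079 to Dec 31, 2079 is 365 days inclusive.
365 = 7 × 52 + 1, so there are 52 full weeks plus 1 extra day.
Each full week contributes 5 weekdays (Mon–Fri): 52 × 5 = 260.
The 1 extra day is Sunday — none qualify.
Total: 260 + 0 = 260.

260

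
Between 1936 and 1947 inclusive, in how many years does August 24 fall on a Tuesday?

2

Day of week of August 24 in each year:
1936: Mon, 1937: Tue ✓, 1938: Wed, 1939: Thu, 1940: Sat, 1941: Sun, 1942: Mon, 1943: Tue ✓, 1944: Thu, 1945: Fri, 1946: Sat, 1947: Sun
Tuesdays: 1937, 1943.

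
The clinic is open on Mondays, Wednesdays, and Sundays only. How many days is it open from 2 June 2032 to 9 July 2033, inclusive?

2 June 2032 is a Wednesday.
From 2 June 2032 to 9 July 2033 is 403 days inclusive.
403 = 7 × 57 + 4, so there are 57 full weeks plus 4 extra days.
Each full week contributes 3 days from the set (Mon, Wed, Sun): 57 × 3 = 171.
The 4 extra days are Wed, Thu, Fri, Sat — 1 of them qualifies.
Total: 171 + 1 = 172.

172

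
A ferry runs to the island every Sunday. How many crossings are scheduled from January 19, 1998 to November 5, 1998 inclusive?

January 19, 1998 is a Monday.
From January 19, 1998 to November 5, 1998 is 291 days inclusive.
291 = 7 × 41 + 4, so there are 41 full weeks plus 4 extra days.
Each full week contributes one Sunday: 41 so far.
The 4 extra days are Mon, Tue, Wed, Thu — none qualify.
Total: 41 + 0 = 41.

41 Sundays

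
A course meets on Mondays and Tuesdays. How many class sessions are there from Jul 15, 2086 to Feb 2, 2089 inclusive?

268

Jul 15, 2086 is a Monday.
From Jul 15, 2086 to Feb 2, 2089 is 934 days inclusive.
934 = 7 × 133 + 3, so there are 133 full weeks plus 3 extra days.
Each full week contributes 2 days from the set (Mon, Tue): 133 × 2 = 266.
The 3 extra days are Monday, Tuesday, Wednesday — 2 of them qualify.
Total: 266 + 2 = 268.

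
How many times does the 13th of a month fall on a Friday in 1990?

The 13th falls on a Friday when the month's 13th has weekday Fri.
Jan 13 is Sat; Feb 13 is Tue; Mar 13 is Tue; Apr 13 is Fri ✓; May 13 is Sun; Jun 13 is Wed; Jul 13 is Fri ✓; Aug 13 is Mon; Sep 13 is Thu; Oct 13 is Sat; Nov 13 is Tue; Dec 13 is Thu.
Friday the 13ths: Apr, Jul.

2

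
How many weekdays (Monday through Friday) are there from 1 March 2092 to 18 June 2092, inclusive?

1 March 2092 is a Saturday.
The range spans 110 days (inclusive of both endpoints).
110 = 7 × 15 + 5, so there are 15 full weeks plus 5 extra days.
Each full week contributes 5 weekdays (Mon–Fri): 15 × 5 = 75.
The 5 extra days are Sat, Sun, Mon, Tue, Wed — 3 of them qualify.
Total: 75 + 3 = 78.

78 weekdays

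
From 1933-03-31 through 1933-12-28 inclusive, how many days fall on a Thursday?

39

1933-03-31 is a Friday.
The range spans 273 days (inclusive of both endpoints).
273 = 7 × 39, so the span is exactly 39 full weeks.
Each full week contributes one Thursday: 39 so far.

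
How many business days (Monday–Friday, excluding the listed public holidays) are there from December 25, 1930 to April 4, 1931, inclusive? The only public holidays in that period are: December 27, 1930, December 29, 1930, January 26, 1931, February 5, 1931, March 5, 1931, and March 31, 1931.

67 business days

December 25, 1930 is a Thursday.
That's 101 days from start to end, counting both.
101 = 7 × 14 + 3, so there are 14 full weeks plus 3 extra days.
Each full week contributes 5 weekdays (Mon–Fri): 14 × 5 = 70.
The 3 extra days are Thursday, Friday, Saturday — 2 of them qualify.
Total: 70 + 2 = 72.
Holidays: December 27, 1930 (Sat); December 29, 1930 (Mon); January 26, 1931 (Mon); February 5, 1931 (Thu); March 5, 1931 (Thu); March 31, 1931 (Tue).
5 of the 6 holidays fall on weekdays; the rest are weekends and were already excluded.
Business days: 72 − 5 = 67.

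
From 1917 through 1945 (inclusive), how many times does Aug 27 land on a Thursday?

4

Day of week of August 27 in each year:
1917: Mon, 1918: Tue, 1919: Wed, 1920: Fri, 1921: Sat, 1922: Sun, 1923: Mon, 1924: Wed, 1925: Thu ✓, 1926: Fri, 1927: Sat, 1928: Mon, 1929: Tue, 1930: Wed, 1931: Thu ✓, 1932: Sat, 1933: Sun, 1934: Mon, 1935: Tue, 1936: Thu ✓, 1937: Fri, 1938: Sat, 1939: Sun, 1940: Tue, 1941: Wed, 1942: Thu ✓, 1943: Fri, 1944: Sun, 1945: Mon
Thursdays: 1925, 1931, 1936, 1942.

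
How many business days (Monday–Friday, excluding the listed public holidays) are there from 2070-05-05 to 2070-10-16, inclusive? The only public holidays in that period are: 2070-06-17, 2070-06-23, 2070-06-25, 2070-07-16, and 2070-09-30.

2070-05-05 is a Monday.
That's 165 days from start to end, counting both.
165 = 7 × 23 + 4, so there are 23 full weeks plus 4 extra days.
Each full week contributes 5 weekdays (Mon–Fri): 23 × 5 = 115.
The 4 extra days are Monday, Tuesday, Wednesday, Thursday — 4 of them qualify.
Total: 115 + 4 = 119.
Holidays: 2070-06-17 (Tue); 2070-06-23 (Mon); 2070-06-25 (Wed); 2070-07-16 (Wed); 2070-09-30 (Tue).
All 5 holidays fall on weekdays, so subtract 5.
Business days: 119 − 5 = 114.

114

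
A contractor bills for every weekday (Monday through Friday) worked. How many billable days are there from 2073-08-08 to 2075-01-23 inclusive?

382 weekdays

2073-08-08 is a Tuesday.
That's 534 days from start to end, counting both.
534 = 7 × 76 + 2, so there are 76 full weeks plus 2 extra days.
Each full week contributes 5 weekdays (Mon–Fri): 76 × 5 = 380.
The 2 extra days are Tue, Wed — 2 of them qualify.
Total: 380 + 2 = 382.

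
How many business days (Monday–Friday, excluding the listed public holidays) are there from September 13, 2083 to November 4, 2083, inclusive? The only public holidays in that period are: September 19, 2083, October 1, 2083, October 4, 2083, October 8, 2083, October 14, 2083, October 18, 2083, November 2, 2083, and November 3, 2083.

32

September 13, 2083 is a Monday.
The range spans 53 days (inclusive of both endpoints).
53 = 7 × 7 + 4, so there are 7 full weeks plus 4 extra days.
Each full week contributes 5 weekdays (Mon–Fri): 7 × 5 = 35.
The 4 extra days are Monday, Tuesday, Wednesday, Thursday — 4 of them qualify.
Total: 35 + 4 = 39.
Holidays: September 19, 2083 (Sun); October 1, 2083 (Fri); October 4, 2083 (Mon); October 8, 2083 (Fri); October 14, 2083 (Thu); October 18, 2083 (Mon); November 2, 2083 (Tue); November 3, 2083 (Wed).
7 of the 8 holidays fall on weekdays; the rest are weekends and were already excluded.
Business days: 39 − 7 = 32.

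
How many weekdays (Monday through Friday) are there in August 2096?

23 weekdays

August 1, 2096 is a Wednesday.
From August 1, 2096 to August 31, 2096 is 31 days inclusive.
31 = 7 × 4 + 3, so there are 4 full weeks plus 3 extra days.
Each full week contributes 5 weekdays (Mon–Fri): 4 × 5 = 20.
The 3 extra days are Wednesday, Thursday, Friday — 3 of them qualify.
Total: 20 + 3 = 23.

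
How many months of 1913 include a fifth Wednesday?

A month has five Wednesdays exactly when Wednesday falls within its first (length − 28) days.
Jan: 31 days, starts Wed → 5 of Wed, Thu, Fri ✓
Feb: 28 days, starts Sat → 5 of (none)
Mar: 31 days, starts Sat → 5 of Sat, Sun, Mon
Apr: 30 days, starts Tue → 5 of Tue, Wed ✓
May: 31 days, starts Thu → 5 of Thu, Fri, Sat
Jun: 30 days, starts Sun → 5 of Sun, Mon
Jul: 31 days, starts Tue → 5 of Tue, Wed, Thu ✓
Aug: 31 days, starts Fri → 5 of Fri, Sat, Sun
Sep: 30 days, starts Mon → 5 of Mon, Tue
Oct: 31 days, starts Wed → 5 of Wed, Thu, Fri ✓
Nov: 30 days, starts Sat → 5 of Sat, Sun
Dec: 31 days, starts Mon → 5 of Mon, Tue, Wed ✓
Months with five Wednesdays: Jan, Apr, Jul, Oct, Dec.

5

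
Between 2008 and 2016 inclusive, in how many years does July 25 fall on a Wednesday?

Day of week of July 25 in each year:
2008: Fri, 2009: Sat, 2010: Sun, 2011: Mon, 2012: Wed ✓, 2013: Thu, 2014: Fri, 2015: Sat, 2016: Mon
Wednesdays: 2012.

1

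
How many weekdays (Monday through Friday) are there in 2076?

1 January 2076 is a Wednesday.
That's 366 days from start to end, counting both.
366 = 7 × 52 + 2, so there are 52 full weeks plus 2 extra days.
Each full week contributes 5 weekdays (Mon–Fri): 52 × 5 = 260.
The 2 extra days are Wed, Thu — 2 of them qualify.
Total: 260 + 2 = 262.

262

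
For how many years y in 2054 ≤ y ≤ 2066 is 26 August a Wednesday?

Day of week of August 26 in each year:
2054: Wed ✓, 2055: Thu, 2056: Sat, 2057: Sun, 2058: Mon, 2059: Tue, 2060: Thu, 2061: Fri, 2062: Sat, 2063: Sun, 2064: Tue, 2065: Wed ✓, 2066: Thu
Wednesdays: 2054, 2065.

2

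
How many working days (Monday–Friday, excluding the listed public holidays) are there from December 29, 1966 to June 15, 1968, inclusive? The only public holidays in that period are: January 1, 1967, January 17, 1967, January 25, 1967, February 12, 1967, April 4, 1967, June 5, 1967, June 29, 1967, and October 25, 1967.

376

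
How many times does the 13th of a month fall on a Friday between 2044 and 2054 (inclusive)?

Friday-the-13ths by year:
2044: May
2045: Jan, Oct
2046: Apr, Jul
2047: Sep, Dec
2048: Mar, Nov
2049: Aug
2050: May
2051: Jan, Oct
2052: Sep, Dec
2053: Jun
2054: Feb, Mar, Nov

19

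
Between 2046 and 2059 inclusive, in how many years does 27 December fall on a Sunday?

2

Day of week of December 27 in each year:
2046: Thu, 2047: Fri, 2048: Sun ✓, 2049: Mon, 2050: Tue, 2051: Wed, 2052: Fri, 2053: Sat, 2054: Sun ✓, 2055: Mon, 2056: Wed, 2057: Thu, 2058: Fri, 2059: Sat
Sundays: 2048, 2054.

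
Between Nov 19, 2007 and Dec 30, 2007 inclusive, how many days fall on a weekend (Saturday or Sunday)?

12

Nov 19, 2007 is a Monday.
The range spans 42 days (inclusive of both endpoints).
42 = 7 × 6, so the span is exactly 6 full weeks.
Each full week contributes 2 weekend days (Sat, Sun): 6 × 2 = 12.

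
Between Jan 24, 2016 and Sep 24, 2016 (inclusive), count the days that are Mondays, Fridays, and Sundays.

105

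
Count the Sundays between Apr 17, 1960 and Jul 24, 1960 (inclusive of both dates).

Apr 17, 1960 is a Sunday.
From Apr 17, 1960 to Jul 24, 1960 is 99 days inclusive.
99 = 7 × 14 + 1, so there are 14 full weeks plus 1 extra day.
Each full week contributes one Sunday: 14 so far.
The 1 extra day is Sun — 1 of them qualifies.
Total: 14 + 1 = 15.

15 Sundays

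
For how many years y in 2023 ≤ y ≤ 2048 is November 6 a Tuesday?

4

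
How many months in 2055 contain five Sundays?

A month has five Sundays exactly when Sunday falls within its first (length − 28) days.
Jan: 31 days, starts Fri → 5 of Fri, Sat, Sun ✓
Feb: 28 days, starts Mon → 5 of (none)
Mar: 31 days, starts Mon → 5 of Mon, Tue, Wed
Apr: 30 days, starts Thu → 5 of Thu, Fri
May: 31 days, starts Sat → 5 of Sat, Sun, Mon ✓
Jun: 30 days, starts Tue → 5 of Tue, Wed
Jul: 31 days, starts Thu → 5 of Thu, Fri, Sat
Aug: 31 days, starts Sun → 5 of Sun, Mon, Tue ✓
Sep: 30 days, starts Wed → 5 of Wed, Thu
Oct: 31 days, starts Fri → 5 of Fri, Sat, Sun ✓
Nov: 30 days, starts Mon → 5 of Mon, Tue
Dec: 31 days, starts Wed → 5 of Wed, Thu, Fri
Months with five Sundays: Jan, May, Aug, Oct.

4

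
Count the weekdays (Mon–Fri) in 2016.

261 weekdays

Jan 1, 2016 is a Friday.
The range spans 366 days (inclusive of both endpoints).
366 = 7 × 52 + 2, so there are 52 full weeks plus 2 extra days.
Each full week contributes 5 weekdays (Mon–Fri): 52 × 5 = 260.
The 2 extra days are Fri, Sat — 1 of them qualifies.
Total: 260 + 1 = 261.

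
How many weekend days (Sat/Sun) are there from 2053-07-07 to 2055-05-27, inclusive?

196

2053-07-07 is a Monday.
The range spans 690 days (inclusive of both endpoints).
690 = 7 × 98 + 4, so there are 98 full weeks plus 4 extra days.
Each full week contributes 2 weekend days (Sat, Sun): 98 × 2 = 196.
The 4 extra days are Monday, Tuesday, Wednesday, Thursday — none qualify.
Total: 196 + 0 = 196.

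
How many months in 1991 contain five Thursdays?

4

A month has five Thursdays exactly when Thursday falls within its first (length − 28) days.
Jan: 31 days, starts Tue → 5 of Tue, Wed, Thu ✓
Feb: 28 days, starts Fri → 5 of (none)
Mar: 31 days, starts Fri → 5 of Fri, Sat, Sun
Apr: 30 days, starts Mon → 5 of Mon, Tue
May: 31 days, starts Wed → 5 of Wed, Thu, Fri ✓
Jun: 30 days, starts Sat → 5 of Sat, Sun
Jul: 31 days, starts Mon → 5 of Mon, Tue, Wed
Aug: 31 days, starts Thu → 5 of Thu, Fri, Sat ✓
Sep: 30 days, starts Sun → 5 of Sun, Mon
Oct: 31 days, starts Tue → 5 of Tue, Wed, Thu ✓
Nov: 30 days, starts Fri → 5 of Fri, Sat
Dec: 31 days, starts Sun → 5 of Sun, Mon, Tue
Months with five Thursdays: Jan, May, Aug, Oct.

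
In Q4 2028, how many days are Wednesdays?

1 October 2028 is a Sunday.
From 1 October 2028 to 31 December 2028 is 92 days inclusive.
92 = 7 × 13 + 1, so there are 13 full weeks plus 1 extra day.
Each full week contributes one Wednesday: 13 so far.
The 1 extra day is Sunday — none qualify.
Total: 13 + 0 = 13.

13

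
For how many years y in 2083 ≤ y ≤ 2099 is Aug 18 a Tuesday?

Day of week of August 18 in each year:
2083: Wed, 2084: Fri, 2085: Sat, 2086: Sun, 2087: Mon, 2088: Wed, 2089: Thu, 2090: Fri, 2091: Sat, 2092: Mon, 2093: Tue ✓, 2094: Wed, 2095: Thu, 2096: Sat, 2097: Sun, 2098: Mon, 2099: Tue ✓
Tuesdays: 2093, 2099.

2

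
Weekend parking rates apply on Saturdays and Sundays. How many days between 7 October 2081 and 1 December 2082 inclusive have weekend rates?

120

7 October 2081 is a Tuesday.
From 7 October 2081 to 1 December 2082 is 421 days inclusive.
421 = 7 × 60 + 1, so there are 60 full weeks plus 1 extra day.
Each full week contributes 2 weekend days (Sat, Sun): 60 × 2 = 120.
The 1 extra day is Tue — none qualify.
Total: 120 + 0 = 120.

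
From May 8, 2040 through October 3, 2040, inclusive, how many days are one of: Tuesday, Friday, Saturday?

64

May 8, 2040 is a Tuesday.
That's 149 days from start to end, counting both.
149 = 7 × 21 + 2, so there are 21 full weeks plus 2 extra days.
Each full week contributes 3 days from the set (Tue, Fri, Sat): 21 × 3 = 63.
The 2 extra days are Tue, Wed — 1 of them qualifies.
Total: 63 + 1 = 64.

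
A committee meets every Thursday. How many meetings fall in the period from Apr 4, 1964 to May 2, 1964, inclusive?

Apr 4, 1964 is a Saturday.
The range spans 29 days (inclusive of both endpoints).
29 = 7 × 4 + 1, so there are 4 full weeks plus 1 extra day.
Each full week contributes one Thursday: 4 so far.
The 1 extra day is Saturday — none qualify.
Total: 4 + 0 = 4.

4 Thursdays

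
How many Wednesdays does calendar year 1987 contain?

52

1 January 1987 is a Thursday.
The range spans 365 days (inclusive of both endpoints).
365 = 7 × 52 + 1, so there are 52 full weeks plus 1 extra day.
Each full week contributes one Wednesday: 52 so far.
The 1 extra day is Thu — none qualify.
Total: 52 + 0 = 52.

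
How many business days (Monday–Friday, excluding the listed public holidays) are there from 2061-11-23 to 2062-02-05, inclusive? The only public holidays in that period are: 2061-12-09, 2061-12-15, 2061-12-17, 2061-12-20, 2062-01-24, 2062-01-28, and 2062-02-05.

49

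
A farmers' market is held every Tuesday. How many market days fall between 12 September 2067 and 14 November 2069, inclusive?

114 Tuesdays

12 September 2067 is a Monday.
That's 795 days from start to end, counting both.
795 = 7 × 113 + 4, so there are 113 full weeks plus 4 extra days.
Each full week contributes one Tuesday: 113 so far.
The 4 extra days are Monday, Tuesday, Wednesday, Thursday — 1 of them qualifies.
Total: 113 + 1 = 114.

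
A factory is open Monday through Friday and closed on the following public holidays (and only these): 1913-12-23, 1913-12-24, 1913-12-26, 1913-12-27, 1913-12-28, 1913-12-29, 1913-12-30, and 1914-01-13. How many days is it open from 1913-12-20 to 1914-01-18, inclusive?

1913-12-20 is a Saturday.
That's 30 days from start to end, counting both.
30 = 7 × 4 + 2, so there are 4 full weeks plus 2 extra days.
Each full week contributes 5 weekdays (Mon–Fri): 4 × 5 = 20.
The 2 extra days are Sat, Sun — none qualify.
Total: 20 + 0 = 20.
Holidays: 1913-12-23 (Tue); 1913-12-24 (Wed); 1913-12-26 (Fri); 1913-12-27 (Sat); 1913-12-28 (Sun); 1913-12-29 (Mon); 1913-12-30 (Tue); 1914-01-13 (Tue).
6 of the 8 holidays fall on weekdays; the rest are weekends and were already excluded.
Business days: 20 − 6 = 14.

14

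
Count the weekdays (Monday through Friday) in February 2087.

Feb 1, 2087 is a Saturday.
That's 28 days from start to end, counting both.
28 = 7 × 4, so the span is exactly 4 full weeks.
Each full week contributes 5 weekdays (Mon–Fri): 4 × 5 = 20.

20 weekdays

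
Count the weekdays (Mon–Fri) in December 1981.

December 1, 1981 is a Tuesday.
From December 1, 1981 to December 31, 1981 is 31 days inclusive.
31 = 7 × 4 + 3, so there are 4 full weeks plus 3 extra days.
Each full week contributes 5 weekdays (Mon–Fri): 4 × 5 = 20.
The 3 extra days are Tuesday, Wednesday, Thursday — 3 of them qualify.
Total: 20 + 3 = 23.

23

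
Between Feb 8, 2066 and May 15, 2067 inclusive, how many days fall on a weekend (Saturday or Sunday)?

132

Feb 8, 2066 is a Monday.
From Feb 8, 2066 to May 15, 2067 is 462 days inclusive.
462 = 7 × 66, so the span is exactly 66 full weeks.
Each full week contributes 2 weekend days (Sat, Sun): 66 × 2 = 132.
Total: 132.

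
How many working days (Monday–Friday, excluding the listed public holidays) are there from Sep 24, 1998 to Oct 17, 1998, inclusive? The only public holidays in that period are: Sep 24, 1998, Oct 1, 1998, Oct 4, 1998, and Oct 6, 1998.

14

Sep 24, 1998 is a Thursday.
The range spans 24 days (inclusive of both endpoints).
24 = 7 × 3 + 3, so there are 3 full weeks plus 3 extra days.
Each full week contributes 5 weekdays (Mon–Fri): 3 × 5 = 15.
The 3 extra days are Thursday, Friday, Saturday — 2 of them qualify.
Total: 15 + 2 = 17.
Holidays: Sep 24, 1998 (Thu); Oct 1, 1998 (Thu); Oct 4, 1998 (Sun); Oct 6, 1998 (Tue).
3 of the 4 holidays fall on weekdays; the rest are weekends and were already excluded.
Business days: 17 − 3 = 14.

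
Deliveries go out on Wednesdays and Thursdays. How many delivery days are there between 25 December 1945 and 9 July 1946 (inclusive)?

56

25 December 1945 is a Tuesday.
From 25 December 1945 to 9 July 1946 is 197 days inclusive.
197 = 7 × 28 + 1, so there are 28 full weeks plus 1 extra day.
Each full week contributes 2 days from the set (Wed, Thu): 28 × 2 = 56.
The 1 extra day is Tue — none qualify.
Total: 56 + 0 = 56.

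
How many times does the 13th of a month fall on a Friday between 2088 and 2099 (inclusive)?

Friday-the-13ths by year:
2088: Feb, Aug
2089: May
2090: Jan, Oct
2091: Apr, Jul
2092: Jun
2093: Feb, Mar, Nov
2094: Aug
2095: May
2096: Jan, Apr, Jul
2097: Sep, Dec
2098: Jun
2099: Feb, Mar, Nov

22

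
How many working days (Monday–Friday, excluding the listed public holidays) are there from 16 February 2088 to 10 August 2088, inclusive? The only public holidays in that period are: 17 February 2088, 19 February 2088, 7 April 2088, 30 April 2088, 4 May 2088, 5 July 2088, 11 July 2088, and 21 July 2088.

16 February 2088 is a Monday.
That's 177 days from start to end, counting both.
177 = 7 × 25 + 2, so there are 25 full weeks plus 2 extra days.
Each full week contributes 5 weekdays (Mon–Fri): 25 × 5 = 125.
The 2 extra days are Monday, Tuesday — 2 of them qualify.
Total: 125 + 2 = 127.
Holidays: 17 February 2088 (Tue); 19 February 2088 (Thu); 7 April 2088 (Wed); 30 April 2088 (Fri); 4 May 2088 (Tue); 5 July 2088 (Mon); 11 July 2088 (Sun); 21 July 2088 (Wed).
7 of the 8 holidays fall on weekdays; the rest are weekends and were already excluded.
Business days: 127 − 7 = 120.

120 working days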